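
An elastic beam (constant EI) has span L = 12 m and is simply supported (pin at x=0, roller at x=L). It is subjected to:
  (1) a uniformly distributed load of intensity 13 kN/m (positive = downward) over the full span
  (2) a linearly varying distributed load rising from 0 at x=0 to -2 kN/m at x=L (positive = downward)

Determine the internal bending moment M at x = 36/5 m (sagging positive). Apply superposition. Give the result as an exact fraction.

M(36/5) = 25776/125 kN·m

Load 1 — uniform load w=13 kN/m over full span:
  M_1 = wx(L-x)/2 = 13·(36/5)·(12-(36/5))/2 = 5616/25 kN·m
Load 2 — triangular load w₀=-2 kN/m (0→w₀ over full span):
  M_2 = w₀Lx/6 - w₀x³/(6L) = (-2)·12·(36/5)/6 - (-2)·(36/5)³/(6·12) = -2304/125 kN·m
Superposition: M = Σ M_i = 25776/125 kN·m ≈ 206.208000 kN·m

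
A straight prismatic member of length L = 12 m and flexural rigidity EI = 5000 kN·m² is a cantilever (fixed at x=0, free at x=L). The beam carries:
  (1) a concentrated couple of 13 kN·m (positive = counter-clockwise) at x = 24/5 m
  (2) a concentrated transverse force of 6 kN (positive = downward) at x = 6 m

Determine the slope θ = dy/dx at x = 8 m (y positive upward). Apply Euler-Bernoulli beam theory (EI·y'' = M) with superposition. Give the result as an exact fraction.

Load 1 — applied couple M₀=13 kN·m at a=24/5 m (b=L-a=36/5):
  θ_1 = M₀a/EI  [x>a] = 13·(24/5)/5000 = 39/3125 rad
Load 2 — point force P=6 kN at a=6 m (b=L-a=6):
  θ_2 = -Pa²/(2EI)  [x>a] = -6·6²/(2·5000) = -27/1250 rad
Superposition: θ = Σ θ_i = -57/6250 rad ≈ -0.009120 rad

θ(8) = -57/6250 rad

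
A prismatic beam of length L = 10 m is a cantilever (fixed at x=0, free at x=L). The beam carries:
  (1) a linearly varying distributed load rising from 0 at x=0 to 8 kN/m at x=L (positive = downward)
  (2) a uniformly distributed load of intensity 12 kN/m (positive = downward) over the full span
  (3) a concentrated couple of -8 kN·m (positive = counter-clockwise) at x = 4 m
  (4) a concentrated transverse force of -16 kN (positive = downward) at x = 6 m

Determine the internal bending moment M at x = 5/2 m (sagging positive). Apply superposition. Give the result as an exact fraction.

Load 1 — triangular load w₀=8 kN/m (0→w₀ over full span):
  M_1 = w₀Lx/2 - w₀L²/3 - w₀x³/(6L) = 8·10·(5/2)/2 - 8·10²/3 - 8·(5/2)³/(6·10) = -675/4 kN·m
Load 2 — uniform load w=12 kN/m over full span:
  M_2 = -w(L-x)²/2 = -12·(10-(5/2))²/2 = -675/2 kN·m
Load 3 — applied couple M₀=-8 kN·m at a=4 m (b=L-a=6):
  M_3 = M₀  [x≤a] = (-8) = -8 kN·m
Load 4 — point force P=-16 kN at a=6 m (b=L-a=4):
  M_4 = -P(a-x)  [x≤a] = -(-16)·(6-(5/2)) = 56 kN·m
Superposition: M = Σ M_i = -1833/4 kN·m ≈ -458.250000 kN·m

M(5/2) = -1833/4 kN·m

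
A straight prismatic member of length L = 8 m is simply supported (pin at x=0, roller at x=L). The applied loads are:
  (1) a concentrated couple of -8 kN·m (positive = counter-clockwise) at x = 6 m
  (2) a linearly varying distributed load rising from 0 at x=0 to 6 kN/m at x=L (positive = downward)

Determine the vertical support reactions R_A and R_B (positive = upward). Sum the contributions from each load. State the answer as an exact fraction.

Load 1 — applied couple M₀=-8 kN·m at a=6 m (b=L-a=2):
  R_A = M₀/L = (-8)/8 = -1 kN
  R_B = -M₀/L = -(-8)/8 = 1 kN
Load 2 — triangular load w₀=6 kN/m (0→w₀ over full span):
  R_A = w₀L/6 = 6·8/6 = 8 kN
  R_B = w₀L/3 = 6·8/3 = 16 kN
Superposition: R_A = 7 kN, R_B = 17 kN

R_A = 7 kN, R_B = 17 kN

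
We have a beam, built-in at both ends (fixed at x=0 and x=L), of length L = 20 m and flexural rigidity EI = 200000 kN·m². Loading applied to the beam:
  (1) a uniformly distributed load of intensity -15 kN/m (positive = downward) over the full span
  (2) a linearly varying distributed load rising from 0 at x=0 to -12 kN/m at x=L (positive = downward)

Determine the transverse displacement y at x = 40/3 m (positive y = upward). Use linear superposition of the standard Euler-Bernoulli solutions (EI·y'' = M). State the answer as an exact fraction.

Load 1 — uniform load w=-15 kN/m over full span:
  y_1 = -wx²(L-x)²/(24EI) = -(-15)·(40/3)²·(20-(40/3))²/(24·200000) = 2/81 m
Load 2 — triangular load w₀=-12 kN/m (0→w₀ over full span):
  y_2 = -w₀x²(L-x)²(x+2L)/(120LEI) = -(-12)·(40/3)²·(20-(40/3))²·((40/3)+2·20)/(120·20·200000) = 64/6075 m
Superposition: y = Σ y_i = 214/6075 m ≈ 0.035226 m

y(40/3) = 214/6075 m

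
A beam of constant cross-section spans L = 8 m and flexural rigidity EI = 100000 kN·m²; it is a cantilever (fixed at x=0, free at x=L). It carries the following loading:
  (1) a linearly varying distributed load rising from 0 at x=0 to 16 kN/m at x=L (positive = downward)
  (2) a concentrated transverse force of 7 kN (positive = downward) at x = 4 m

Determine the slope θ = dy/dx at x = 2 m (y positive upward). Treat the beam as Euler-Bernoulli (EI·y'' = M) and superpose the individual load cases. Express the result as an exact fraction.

Load 1 — triangular load w₀=16 kN/m (0→w₀ over full span):
  θ_1 = (w₀Lx²/4-w₀L²x/3-w₀x⁴/(24L))/EI = (16·8·2²/4-16·8²·2/3-16·2⁴/(24·8))/100000 = -139/25000 rad
Load 2 — point force P=7 kN at a=4 m (b=L-a=4):
  θ_2 = -Px(2a-x)/(2EI)  [x≤a] = -7·2·(2·4-2)/(2·100000) = -21/50000 rad
Superposition: θ = Σ θ_i = -299/50000 rad ≈ -0.005980 rad

θ(2) = -299/50000 rad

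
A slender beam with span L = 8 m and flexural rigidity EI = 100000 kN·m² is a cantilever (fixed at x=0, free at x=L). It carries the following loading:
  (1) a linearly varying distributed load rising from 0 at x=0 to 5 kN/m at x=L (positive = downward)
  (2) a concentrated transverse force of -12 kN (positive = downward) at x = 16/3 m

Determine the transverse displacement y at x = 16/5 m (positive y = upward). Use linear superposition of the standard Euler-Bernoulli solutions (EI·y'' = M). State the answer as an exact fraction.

Load 1 — triangular load w₀=5 kN/m (0→w₀ over full span):
  y_1 = (w₀Lx³/12-w₀L²x²/6-w₀x⁵/(120L))/EI = (5·8·(16/5)³/12-5·8²·(16/5)²/6-5·(16/5)⁵/(120·8))/100000 = -128512/29296875 m
Load 2 — point force P=-12 kN at a=16/3 m (b=L-a=8/3):
  y_2 = -Px²(3a-x)/(6EI)  [x≤a] = -(-12)·(16/5)²·(3·(16/3)-(16/5))/(6·100000) = 1024/390625 m
Superposition: y = Σ y_i = -51712/29296875 m ≈ -0.001765 m

y(16/5) = -51712/29296875 m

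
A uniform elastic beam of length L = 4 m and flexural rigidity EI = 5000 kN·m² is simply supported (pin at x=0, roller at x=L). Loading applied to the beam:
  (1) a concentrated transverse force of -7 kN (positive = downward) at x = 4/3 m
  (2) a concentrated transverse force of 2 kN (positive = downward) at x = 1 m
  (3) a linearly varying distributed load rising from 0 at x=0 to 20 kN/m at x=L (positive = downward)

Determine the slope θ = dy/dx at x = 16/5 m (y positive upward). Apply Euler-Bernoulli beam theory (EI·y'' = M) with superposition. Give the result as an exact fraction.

θ(16/5) = 722449/202500000 rad

Load 1 — point force P=-7 kN at a=4/3 m (b=L-a=8/3):
  θ_1 = -Pa(2L²-6Lx+3x²+a²)/(6LEI)  [x>a] = -(-7)·(4/3)·(2·4²-6·4·(16/5)+3·(16/5)²+(4/3)²)/(6·4·5000) = -1211/1265625 rad
Load 2 — point force P=2 kN at a=1 m (b=L-a=3):
  θ_2 = -Pa(2L²-6Lx+3x²+a²)/(6LEI)  [x>a] = -2·1·(2·4²-6·4·(16/5)+3·(16/5)²+1²)/(6·4·5000) = 109/500000 rad
Load 3 — triangular load w₀=20 kN/m (0→w₀ over full span):
  θ_3 = -w₀(7L⁴-30L²x²+15x⁴)/(360LEI) = -20·(7·4⁴-30·4²·(16/5)²+15·(16/5)⁴)/(360·4·5000) = 3028/703125 rad
Superposition: θ = Σ θ_i = 722449/202500000 rad ≈ 0.003568 rad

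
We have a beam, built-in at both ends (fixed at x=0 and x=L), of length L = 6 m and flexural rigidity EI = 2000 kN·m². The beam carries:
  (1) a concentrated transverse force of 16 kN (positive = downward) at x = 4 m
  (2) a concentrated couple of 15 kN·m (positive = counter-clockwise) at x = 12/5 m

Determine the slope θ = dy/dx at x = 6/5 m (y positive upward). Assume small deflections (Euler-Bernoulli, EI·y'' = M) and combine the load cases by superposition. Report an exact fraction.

Load 1 — point force P=16 kN at a=4 m (b=L-a=2):
  θ_1 = -Pb²x(2aL-(3a+b)x)/(2L³EI)  [x≤a] = -16·2²·(6/5)·(2·4·6-(3·4+2)·(6/5))/(2·6³·2000) = -26/9375 rad
Load 2 — applied couple M₀=15 kN·m at a=12/5 m (b=L-a=18/5):
  θ_2 = (R_Ax²/2 - M_Ax)/EI  [x≤a] with R_A=18/5, M_A=9/5 = ((18/5)·(6/5)²/2 - (9/5)·(6/5))/2000 = 27/125000 rad
Superposition: θ = Σ θ_i = -959/375000 rad ≈ -0.002557 rad

θ(6/5) = -959/375000 rad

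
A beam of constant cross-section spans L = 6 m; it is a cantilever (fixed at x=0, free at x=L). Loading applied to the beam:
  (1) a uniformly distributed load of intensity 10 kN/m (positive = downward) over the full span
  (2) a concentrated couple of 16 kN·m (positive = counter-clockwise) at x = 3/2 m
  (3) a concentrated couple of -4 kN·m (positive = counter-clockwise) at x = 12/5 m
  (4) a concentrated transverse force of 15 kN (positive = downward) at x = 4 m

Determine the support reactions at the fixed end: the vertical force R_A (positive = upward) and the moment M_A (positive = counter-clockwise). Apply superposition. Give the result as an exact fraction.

R_A = 75 kN, M_A = 228 kN·m

Load 1 — uniform load w=10 kN/m over full span:
  R_A = wL = 10·6 = 60 kN
  M_A = wL²/2 = 10·6²/2 = 180 kN·m
Load 2 — applied couple M₀=16 kN·m at a=3/2 m (b=L-a=9/2):
  R_A = 0 kN
  M_A = -M₀ = -16 kN·m
Load 3 — applied couple M₀=-4 kN·m at a=12/5 m (b=L-a=18/5):
  R_A = 0 kN
  M_A = -M₀ = -(-4) = 4 kN·m
Load 4 — point force P=15 kN at a=4 m (b=L-a=2):
  R_A = P = 15 kN
  M_A = Pa = 15·4 = 60 kN·m
Superposition: R_A = 75 kN, M_A = 228 kN·m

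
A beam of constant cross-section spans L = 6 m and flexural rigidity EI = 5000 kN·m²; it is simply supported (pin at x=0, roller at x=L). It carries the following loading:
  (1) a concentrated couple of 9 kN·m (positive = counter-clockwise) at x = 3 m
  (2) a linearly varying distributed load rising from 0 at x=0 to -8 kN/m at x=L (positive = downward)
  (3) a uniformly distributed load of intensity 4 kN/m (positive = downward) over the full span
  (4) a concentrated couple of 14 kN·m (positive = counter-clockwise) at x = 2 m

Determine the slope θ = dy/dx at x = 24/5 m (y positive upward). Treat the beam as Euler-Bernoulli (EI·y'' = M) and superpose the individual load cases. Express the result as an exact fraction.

θ(24/5) = -70351/37500000 rad

Load 1 — applied couple M₀=9 kN·m at a=3 m (b=L-a=3):
  θ_1 = (M₀x²/(2L)-M₀(x-a)+C₁)/EI  [x>a] with C₁=M₀(3b²-L²)/(6L)=-9/4 = (9·(24/5)²/(2·6)-9·((24/5)-3)+(-9/4))/5000 = -117/500000 rad
Load 2 — triangular load w₀=-8 kN/m (0→w₀ over full span):
  θ_2 = -w₀(7L⁴-30L²x²+15x⁴)/(360LEI) = -(-8)·(7·6⁴-30·6²·(24/5)²+15·(24/5)⁴)/(360·6·5000) = -2271/390625 rad
Load 3 — uniform load w=4 kN/m over full span:
  θ_3 = -w(L³-6Lx²+4x³)/(24EI) = -4·(6³-6·6·(24/5)²+4·(24/5)³)/(24·5000) = 891/156250 rad
Load 4 — applied couple M₀=14 kN·m at a=2 m (b=L-a=4):
  θ_4 = (M₀x²/(2L)-M₀(x-a)+C₁)/EI  [x>a] with C₁=M₀(3b²-L²)/(6L)=14/3 = (14·(24/5)²/(2·6)-14·((24/5)-2)+(14/3))/5000 = -287/187500 rad
Superposition: θ = Σ θ_i = -70351/37500000 rad ≈ -0.001876 rad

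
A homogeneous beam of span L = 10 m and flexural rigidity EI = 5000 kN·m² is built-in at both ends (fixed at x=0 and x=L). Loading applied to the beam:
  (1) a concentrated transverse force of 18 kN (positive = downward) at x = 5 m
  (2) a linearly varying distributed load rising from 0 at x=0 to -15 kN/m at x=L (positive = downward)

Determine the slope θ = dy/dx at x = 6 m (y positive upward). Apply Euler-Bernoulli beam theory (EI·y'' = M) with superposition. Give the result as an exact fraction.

Load 1 — point force P=18 kN at a=5 m (b=L-a=5):
  θ_1 = Pa²(L-x)(2bL-(3b+a)(L-x))/(2L³EI)  [x>a] = 18·5²·(10-6)·(2·5·10-(3·5+5)·(10-6))/(2·10³·5000) = 9/2500 rad
Load 2 — triangular load w₀=-15 kN/m (0→w₀ over full span):
  θ_2 = -w₀(2x(L-x)(L-2x)(x+2L)+x²(L-x)²)/(120LEI) = -(-15)·(2·6·(10-6)·(10-2·6)·(6+2·10)+6²·(10-6)²)/(120·10·5000) = -3/625 rad
Superposition: θ = Σ θ_i = -3/2500 rad ≈ -0.001200 rad

θ(6) = -3/2500 rad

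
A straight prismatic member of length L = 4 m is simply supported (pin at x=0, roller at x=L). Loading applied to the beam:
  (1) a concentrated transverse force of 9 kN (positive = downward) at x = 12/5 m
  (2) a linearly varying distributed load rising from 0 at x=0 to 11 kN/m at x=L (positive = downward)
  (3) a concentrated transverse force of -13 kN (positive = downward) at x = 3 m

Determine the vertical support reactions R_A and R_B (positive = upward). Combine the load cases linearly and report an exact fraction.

Load 1 — point force P=9 kN at a=12/5 m (b=L-a=8/5):
  R_A = Pb/L = 9·(8/5)/4 = 18/5 kN
  R_B = Pa/L = 9·(12/5)/4 = 27/5 kN
Load 2 — triangular load w₀=11 kN/m (0→w₀ over full span):
  R_A = w₀L/6 = 11·4/6 = 22/3 kN
  R_B = w₀L/3 = 11·4/3 = 44/3 kN
Load 3 — point force P=-13 kN at a=3 m (b=L-a=1):
  R_A = Pb/L = (-13)·1/4 = -13/4 kN
  R_B = Pa/L = (-13)·3/4 = -39/4 kN
Superposition: R_A = 461/60 kN, R_B = 619/60 kN

R_A = 461/60 kN, R_B = 619/60 kN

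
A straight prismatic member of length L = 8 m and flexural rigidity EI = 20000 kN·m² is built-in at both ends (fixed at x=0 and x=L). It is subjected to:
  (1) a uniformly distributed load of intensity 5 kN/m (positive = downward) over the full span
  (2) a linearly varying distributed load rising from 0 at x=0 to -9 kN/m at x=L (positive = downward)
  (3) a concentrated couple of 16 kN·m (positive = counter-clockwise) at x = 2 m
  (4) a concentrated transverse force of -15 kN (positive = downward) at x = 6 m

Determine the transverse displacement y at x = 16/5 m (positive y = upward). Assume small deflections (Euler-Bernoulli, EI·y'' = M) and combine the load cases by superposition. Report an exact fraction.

y(16/5) = 24847/19531250 m

Load 1 — uniform load w=5 kN/m over full span:
  y_1 = -wx²(L-x)²/(24EI) = -5·(16/5)²·(8-(16/5))²/(24·20000) = -192/78125 m
Load 2 — triangular load w₀=-9 kN/m (0→w₀ over full span):
  y_2 = -w₀x²(L-x)²(x+2L)/(120LEI) = -(-9)·(16/5)²·(8-(16/5))²·((16/5)+2·8)/(120·8·20000) = 20736/9765625 m
Load 3 — applied couple M₀=16 kN·m at a=2 m (b=L-a=6):
  y_3 = (R_Ax³/6 - M_Ax²/2 - M₀(x-a)²/2)/EI  [x>a] with R_A=9/4, M_A=-3 = ((9/4)·(16/5)³/6 - (-3)·(16/5)²/2 - 16·((16/5)-2)²/2)/20000 = 63/78125 m
Load 4 — point force P=-15 kN at a=6 m (b=L-a=2):
  y_4 = -Pb²x²(3aL-(3a+b)x)/(6L³EI)  [x≤a] = -(-15)·2²·(16/5)²·(3·6·8-(3·6+2)·(16/5))/(6·8³·20000) = 1/1250 m
Superposition: y = Σ y_i = 24847/19531250 m ≈ 0.001272 m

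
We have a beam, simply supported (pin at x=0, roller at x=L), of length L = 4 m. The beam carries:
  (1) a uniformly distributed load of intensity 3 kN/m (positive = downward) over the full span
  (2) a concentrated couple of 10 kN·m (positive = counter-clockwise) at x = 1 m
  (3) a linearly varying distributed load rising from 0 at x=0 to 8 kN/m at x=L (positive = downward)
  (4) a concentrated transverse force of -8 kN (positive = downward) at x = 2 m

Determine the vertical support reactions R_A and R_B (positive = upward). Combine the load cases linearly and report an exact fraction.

R_A = 59/6 kN, R_B = 61/6 kN

Load 1 — uniform load w=3 kN/m over full span:
  R_A = wL/2 = 3·4/2 = 6 kN
  R_B = wL/2 = 3·4/2 = 6 kN
Load 2 — applied couple M₀=10 kN·m at a=1 m (b=L-a=3):
  R_A = M₀/L = 10/4 = 5/2 kN
  R_B = -M₀/L = -10/4 = -5/2 kN
Load 3 — triangular load w₀=8 kN/m (0→w₀ over full span):
  R_A = w₀L/6 = 8·4/6 = 16/3 kN
  R_B = w₀L/3 = 8·4/3 = 32/3 kN
Load 4 — point force P=-8 kN at a=2 m (b=L-a=2):
  R_A = Pb/L = (-8)·2/4 = -4 kN
  R_B = Pa/L = (-8)·2/4 = -4 kN
Superposition: R_A = 59/6 kN, R_B = 61/6 kN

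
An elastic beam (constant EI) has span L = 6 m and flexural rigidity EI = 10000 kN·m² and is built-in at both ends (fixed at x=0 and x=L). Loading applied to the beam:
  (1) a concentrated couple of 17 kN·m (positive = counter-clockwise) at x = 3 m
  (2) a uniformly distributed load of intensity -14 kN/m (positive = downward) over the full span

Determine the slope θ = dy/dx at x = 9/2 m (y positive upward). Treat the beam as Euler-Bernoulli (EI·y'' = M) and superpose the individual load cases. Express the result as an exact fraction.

θ(9/2) = -807/320000 rad

Load 1 — applied couple M₀=17 kN·m at a=3 m (b=L-a=3):
  θ_1 = (R_Ax²/2 - M_Ax - M₀(x-a))/EI  [x>a] with R_A=17/4, M_A=17/4 = ((17/4)·(9/2)²/2 - (17/4)·(9/2) - 17·((9/2)-3))/10000 = -51/320000 rad
Load 2 — uniform load w=-14 kN/m over full span:
  θ_2 = -wx(L-x)(L-2x)/(12EI) = -(-14)·(9/2)·(6-(9/2))·(6-2·(9/2))/(12·10000) = -189/80000 rad
Superposition: θ = Σ θ_i = -807/320000 rad ≈ -0.002522 rad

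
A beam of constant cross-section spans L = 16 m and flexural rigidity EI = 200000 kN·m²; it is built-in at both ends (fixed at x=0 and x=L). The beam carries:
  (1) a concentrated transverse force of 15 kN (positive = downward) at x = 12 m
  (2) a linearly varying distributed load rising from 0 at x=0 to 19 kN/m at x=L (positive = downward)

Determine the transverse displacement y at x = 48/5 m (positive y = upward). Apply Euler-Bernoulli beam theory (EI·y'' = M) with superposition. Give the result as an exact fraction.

Load 1 — point force P=15 kN at a=12 m (b=L-a=4):
  y_1 = -Pb²x²(3aL-(3a+b)x)/(6L³EI)  [x≤a] = -15·4²·(48/5)²·(3·12·16-(3·12+4)·(48/5))/(6·16³·200000) = -27/31250 m
Load 2 — triangular load w₀=19 kN/m (0→w₀ over full span):
  y_2 = -w₀x²(L-x)²(x+2L)/(120LEI) = -19·(48/5)²·(16-(48/5))²·((48/5)+2·16)/(120·16·200000) = -379392/48828125 m
Superposition: y = Σ y_i = -843159/97656250 m ≈ -0.008634 m

y(48/5) = -843159/97656250 m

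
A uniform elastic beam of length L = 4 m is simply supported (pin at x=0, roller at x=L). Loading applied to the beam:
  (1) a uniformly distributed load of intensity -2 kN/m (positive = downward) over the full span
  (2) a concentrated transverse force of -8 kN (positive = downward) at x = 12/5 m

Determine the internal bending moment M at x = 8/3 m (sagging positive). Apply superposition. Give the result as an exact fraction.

Load 1 — uniform load w=-2 kN/m over full span:
  M_1 = wx(L-x)/2 = (-2)·(8/3)·(4-(8/3))/2 = -32/9 kN·m
Load 2 — point force P=-8 kN at a=12/5 m (b=L-a=8/5):
  M_2 = Pa(L-x)/L  [x>a] = (-8)·(12/5)·(4-(8/3))/4 = -32/5 kN·m
Superposition: M = Σ M_i = -448/45 kN·m ≈ -9.955556 kN·m

M(8/3) = -448/45 kN·m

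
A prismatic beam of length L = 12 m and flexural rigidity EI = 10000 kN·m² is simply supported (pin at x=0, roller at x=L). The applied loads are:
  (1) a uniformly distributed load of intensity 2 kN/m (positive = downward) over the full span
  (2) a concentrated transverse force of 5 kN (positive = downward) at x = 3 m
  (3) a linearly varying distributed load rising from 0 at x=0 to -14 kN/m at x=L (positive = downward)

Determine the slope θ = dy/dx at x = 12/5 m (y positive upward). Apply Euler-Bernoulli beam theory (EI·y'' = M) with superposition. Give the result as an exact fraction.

θ(12/5) = 1243749/50000000 rad

Load 1 — uniform load w=2 kN/m over full span:
  θ_1 = -w(L³-6Lx²+4x³)/(24EI) = -2·(12³-6·12·(12/5)²+4·(12/5)³)/(24·10000) = -891/78125 rad
Load 2 — point force P=5 kN at a=3 m (b=L-a=9):
  θ_2 = -Pb(L²-b²-3x²)/(6LEI)  [x≤a] = -5·9·(12²-9²-3·(12/5)²)/(6·12·10000) = -1143/400000 rad
Load 3 — triangular load w₀=-14 kN/m (0→w₀ over full span):
  θ_3 = -w₀(7L⁴-30L²x²+15x⁴)/(360LEI) = -(-14)·(7·12⁴-30·12²·(12/5)²+15·(12/5)⁴)/(360·12·10000) = 15288/390625 rad
Superposition: θ = Σ θ_i = 1243749/50000000 rad ≈ 0.024875 rad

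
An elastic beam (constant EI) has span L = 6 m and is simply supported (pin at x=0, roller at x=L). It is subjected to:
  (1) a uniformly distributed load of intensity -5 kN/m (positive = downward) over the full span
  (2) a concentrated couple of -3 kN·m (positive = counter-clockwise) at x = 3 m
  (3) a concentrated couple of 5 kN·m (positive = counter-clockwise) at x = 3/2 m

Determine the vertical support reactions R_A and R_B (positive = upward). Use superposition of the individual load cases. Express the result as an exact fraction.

Load 1 — uniform load w=-5 kN/m over full span:
  R_A = wL/2 = (-5)·6/2 = -15 kN
  R_B = wL/2 = (-5)·6/2 = -15 kN
Load 2 — applied couple M₀=-3 kN·m at a=3 m (b=L-a=3):
  R_A = M₀/L = (-3)/6 = -1/2 kN
  R_B = -M₀/L = -(-3)/6 = 1/2 kN
Load 3 — applied couple M₀=5 kN·m at a=3/2 m (b=L-a=9/2):
  R_A = M₀/L = 5/6 kN
  R_B = -M₀/L = -5/6 kN
Superposition: R_A = -44/3 kN, R_B = -46/3 kN

R_A = -44/3 kN, R_B = -46/3 kN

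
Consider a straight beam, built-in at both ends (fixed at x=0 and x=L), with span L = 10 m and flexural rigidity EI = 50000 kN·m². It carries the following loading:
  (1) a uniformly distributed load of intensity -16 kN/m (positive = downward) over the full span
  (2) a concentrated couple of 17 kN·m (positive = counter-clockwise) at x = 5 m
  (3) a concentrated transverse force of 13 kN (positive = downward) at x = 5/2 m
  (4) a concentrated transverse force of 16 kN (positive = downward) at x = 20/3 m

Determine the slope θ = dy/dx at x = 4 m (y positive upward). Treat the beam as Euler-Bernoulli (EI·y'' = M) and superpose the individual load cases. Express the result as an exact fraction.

Load 1 — uniform load w=-16 kN/m over full span:
  θ_1 = -wx(L-x)(L-2x)/(12EI) = -(-16)·4·(10-4)·(10-2·4)/(12·50000) = 4/3125 rad
Load 2 — applied couple M₀=17 kN·m at a=5 m (b=L-a=5):
  θ_2 = (R_Ax²/2 - M_Ax)/EI  [x≤a] with R_A=51/20, M_A=17/4 = ((51/20)·4²/2 - (17/4)·4)/50000 = 17/250000 rad
Load 3 — point force P=13 kN at a=5/2 m (b=L-a=15/2):
  θ_3 = Pa²(L-x)(2bL-(3b+a)(L-x))/(2L³EI)  [x>a] = 13·(5/2)²·(10-4)·(2·(15/2)·10-(3·(15/2)+(5/2))·(10-4))/(2·10³·50000) = 0 rad
Load 4 — point force P=16 kN at a=20/3 m (b=L-a=10/3):
  θ_4 = -Pb²x(2aL-(3a+b)x)/(2L³EI)  [x≤a] = -16·(10/3)²·4·(2·(20/3)·10-(3·(20/3)+(10/3))·4)/(2·10³·50000) = -8/28125 rad
Superposition: θ = Σ θ_i = 2393/2250000 rad ≈ 0.001064 rad

θ(4) = 2393/2250000 rad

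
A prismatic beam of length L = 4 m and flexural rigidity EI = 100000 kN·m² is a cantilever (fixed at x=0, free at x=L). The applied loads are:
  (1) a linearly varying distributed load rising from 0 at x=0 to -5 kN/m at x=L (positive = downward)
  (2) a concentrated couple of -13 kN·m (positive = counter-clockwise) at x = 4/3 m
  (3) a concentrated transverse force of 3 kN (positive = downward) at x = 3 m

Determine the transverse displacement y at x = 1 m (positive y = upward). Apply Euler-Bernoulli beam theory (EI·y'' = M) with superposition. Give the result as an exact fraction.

Load 1 — triangular load w₀=-5 kN/m (0→w₀ over full span):
  y_1 = (w₀Lx³/12-w₀L²x²/6-w₀x⁵/(120L))/EI = ((-5)·4·1³/12-(-5)·4²·1²/6-(-5)·1⁵/(120·4))/100000 = 1121/9600000 m
Load 2 — applied couple M₀=-13 kN·m at a=4/3 m (b=L-a=8/3):
  y_2 = M₀x²/(2EI)  [x≤a] = (-13)·1²/(2·100000) = -13/200000 m
Load 3 — point force P=3 kN at a=3 m (b=L-a=1):
  y_3 = -Px²(3a-x)/(6EI)  [x≤a] = -3·1²·(3·3-1)/(6·100000) = -1/25000 m
Superposition: y = Σ y_i = 113/9600000 m ≈ 0.000012 m

y(1) = 113/9600000 m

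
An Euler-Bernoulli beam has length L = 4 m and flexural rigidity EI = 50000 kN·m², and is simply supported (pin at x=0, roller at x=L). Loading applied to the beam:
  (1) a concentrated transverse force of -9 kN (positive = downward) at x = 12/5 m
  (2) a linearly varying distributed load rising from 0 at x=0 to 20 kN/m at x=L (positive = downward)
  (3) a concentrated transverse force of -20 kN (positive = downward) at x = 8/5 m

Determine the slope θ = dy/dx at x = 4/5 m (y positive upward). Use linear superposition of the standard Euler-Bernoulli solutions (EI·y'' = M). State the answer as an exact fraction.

θ(4/5) = 8/140625 rad

Load 1 — point force P=-9 kN at a=12/5 m (b=L-a=8/5):
  θ_1 = -Pb(L²-b²-3x²)/(6LEI)  [x≤a] = -(-9)·(8/5)·(4²-(8/5)²-3·(4/5)²)/(6·4·50000) = 54/390625 rad
Load 2 — triangular load w₀=20 kN/m (0→w₀ over full span):
  θ_2 = -w₀(7L⁴-30L²x²+15x⁴)/(360LEI) = -20·(7·4⁴-30·4²·(4/5)²+15·(4/5)⁴)/(360·4·50000) = -1456/3515625 rad
Load 3 — point force P=-20 kN at a=8/5 m (b=L-a=12/5):
  θ_3 = -Pb(L²-b²-3x²)/(6LEI)  [x≤a] = -(-20)·(12/5)·(4²-(12/5)²-3·(4/5)²)/(6·4·50000) = 26/78125 rad
Superposition: θ = Σ θ_i = 8/140625 rad ≈ 0.000057 rad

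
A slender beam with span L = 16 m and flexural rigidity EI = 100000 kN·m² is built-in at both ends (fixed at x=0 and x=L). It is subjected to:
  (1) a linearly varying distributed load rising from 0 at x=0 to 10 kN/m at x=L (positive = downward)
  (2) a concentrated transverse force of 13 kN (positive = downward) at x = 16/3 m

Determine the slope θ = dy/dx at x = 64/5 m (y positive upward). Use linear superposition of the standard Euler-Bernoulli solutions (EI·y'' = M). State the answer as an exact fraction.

Load 1 — triangular load w₀=10 kN/m (0→w₀ over full span):
  θ_1 = -w₀(2x(L-x)(L-2x)(x+2L)+x²(L-x)²)/(120LEI) = -10·(2·(64/5)·(16-(64/5))·(16-2·(64/5))·((64/5)+2·16)+(64/5)²·(16-(64/5))²)/(120·16·100000) = 2048/1171875 rad
Load 2 — point force P=13 kN at a=16/3 m (b=L-a=32/3):
  θ_2 = Pa²(L-x)(2bL-(3b+a)(L-x))/(2L³EI)  [x>a] = 13·(16/3)²·(16-(64/5))·(2·(32/3)·16-(3·(32/3)+(16/3))·(16-(64/5)))/(2·16³·100000) = 676/2109375 rad
Superposition: θ = Σ θ_i = 21812/10546875 rad ≈ 0.002068 rad

θ(64/5) = 21812/10546875 rad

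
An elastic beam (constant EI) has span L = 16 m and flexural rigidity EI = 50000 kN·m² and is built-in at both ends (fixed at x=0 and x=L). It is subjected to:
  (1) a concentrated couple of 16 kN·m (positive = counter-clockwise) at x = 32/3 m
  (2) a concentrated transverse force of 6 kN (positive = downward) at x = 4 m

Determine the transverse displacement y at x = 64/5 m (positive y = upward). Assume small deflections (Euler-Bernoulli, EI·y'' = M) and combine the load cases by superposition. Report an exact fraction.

Load 1 — applied couple M₀=16 kN·m at a=32/3 m (b=L-a=16/3):
  y_1 = (R_Ax³/6 - M_Ax²/2 - M₀(x-a)²/2)/EI  [x>a] with R_A=4/3, M_A=16/3 = ((4/3)·(64/5)³/6 - (16/3)·(64/5)²/2 - 16·((64/5)-(32/3))²/2)/50000 = -512/3515625 m
Load 2 — point force P=6 kN at a=4 m (b=L-a=12):
  y_2 = -Pa²(L-x)²(3bL-(3b+a)(L-x))/(6L³EI)  [x>a] = -6·4²·(16-(64/5))²·(3·12·16-(3·12+4)·(16-(64/5)))/(6·16³·50000) = -28/78125 m
Superposition: y = Σ y_i = -1772/3515625 m ≈ -0.000504 m

y(64/5) = -1772/3515625 m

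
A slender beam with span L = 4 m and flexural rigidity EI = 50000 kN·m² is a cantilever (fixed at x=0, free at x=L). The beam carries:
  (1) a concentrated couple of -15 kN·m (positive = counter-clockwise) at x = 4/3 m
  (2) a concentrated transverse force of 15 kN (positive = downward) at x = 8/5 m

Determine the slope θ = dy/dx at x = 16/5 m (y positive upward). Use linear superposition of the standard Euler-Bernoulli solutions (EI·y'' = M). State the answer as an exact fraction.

θ(16/5) = -49/62500 rad

Load 1 — applied couple M₀=-15 kN·m at a=4/3 m (b=L-a=8/3):
  θ_1 = M₀a/EI  [x>a] = (-15)·(4/3)/50000 = -1/2500 rad
Load 2 — point force P=15 kN at a=8/5 m (b=L-a=12/5):
  θ_2 = -Pa²/(2EI)  [x>a] = -15·(8/5)²/(2·50000) = -6/15625 rad
Superposition: θ = Σ θ_i = -49/62500 rad ≈ -0.000784 rad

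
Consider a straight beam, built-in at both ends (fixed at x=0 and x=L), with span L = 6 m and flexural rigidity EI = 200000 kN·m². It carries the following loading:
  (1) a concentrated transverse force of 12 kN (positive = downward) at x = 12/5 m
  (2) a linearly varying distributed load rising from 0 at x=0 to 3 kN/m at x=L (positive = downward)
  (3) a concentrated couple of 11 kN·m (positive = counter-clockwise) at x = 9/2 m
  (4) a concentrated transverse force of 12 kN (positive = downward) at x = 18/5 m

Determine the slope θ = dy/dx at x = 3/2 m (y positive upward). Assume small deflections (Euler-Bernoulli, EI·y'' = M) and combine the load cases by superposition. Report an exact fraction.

Load 1 — point force P=12 kN at a=12/5 m (b=L-a=18/5):
  θ_1 = -Pb²x(2aL-(3a+b)x)/(2L³EI)  [x≤a] = -12·(18/5)²·(3/2)·(2·(12/5)·6-(3·(12/5)+(18/5))·(3/2))/(2·6³·200000) = -1701/50000000 rad
Load 2 — triangular load w₀=3 kN/m (0→w₀ over full span):
  θ_2 = -w₀(2x(L-x)(L-2x)(x+2L)+x²(L-x)²)/(120LEI) = -3·(2·(3/2)·(6-(3/2))·(6-2·(3/2))·((3/2)+2·6)+(3/2)²·(6-(3/2))²)/(120·6·200000) = -3159/256000000 rad
Load 3 — applied couple M₀=11 kN·m at a=9/2 m (b=L-a=3/2):
  θ_3 = (R_Ax²/2 - M_Ax)/EI  [x≤a] with R_A=33/16, M_A=55/16 = ((33/16)·(3/2)²/2 - (55/16)·(3/2))/200000 = -363/25600000 rad
Load 4 — point force P=12 kN at a=18/5 m (b=L-a=12/5):
  θ_4 = -Pb²x(2aL-(3a+b)x)/(2L³EI)  [x≤a] = -12·(12/5)²·(3/2)·(2·(18/5)·6-(3·(18/5)+(12/5))·(3/2))/(2·6³·200000) = -351/12500000 rad
Superposition: θ = Σ θ_i = -113433/1280000000 rad ≈ -0.000089 rad

θ(3/2) = -113433/1280000000 rad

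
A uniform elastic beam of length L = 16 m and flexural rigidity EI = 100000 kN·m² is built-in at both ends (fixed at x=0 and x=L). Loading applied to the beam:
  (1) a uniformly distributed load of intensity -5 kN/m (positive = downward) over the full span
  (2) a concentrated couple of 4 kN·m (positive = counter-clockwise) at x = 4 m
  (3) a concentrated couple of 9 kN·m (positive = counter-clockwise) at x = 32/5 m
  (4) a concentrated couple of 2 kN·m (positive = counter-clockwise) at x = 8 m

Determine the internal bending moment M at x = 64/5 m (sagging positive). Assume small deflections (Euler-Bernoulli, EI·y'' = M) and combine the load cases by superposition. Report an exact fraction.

M(64/5) = 7207/1500 kN·m

Load 1 — uniform load w=-5 kN/m over full span:
  M_1 = wLx/2 - wL²/12 - wx²/2 = (-5)·16·(64/5)/2 - (-5)·16²/12 - (-5)·(64/5)²/2 = 64/15 kN·m
Load 2 — applied couple M₀=4 kN·m at a=4 m (b=L-a=12):
  M_2 = R_Ax - M_A - M₀  [x>a] with R_A=9/32, M_A=-3/4 = (9/32)·(64/5) - (-3/4) - 4 = 7/20 kN·m
Load 3 — applied couple M₀=9 kN·m at a=32/5 m (b=L-a=48/5):
  M_3 = R_Ax - M_A - M₀  [x>a] with R_A=81/100, M_A=27/25 = (81/100)·(64/5) - (27/25) - 9 = 36/125 kN·m
Load 4 — applied couple M₀=2 kN·m at a=8 m (b=L-a=8):
  M_4 = R_Ax - M_A - M₀  [x>a] with R_A=3/16, M_A=1/2 = (3/16)·(64/5) - (1/2) - 2 = -1/10 kN·m
Superposition: M = Σ M_i = 7207/1500 kN·m ≈ 4.804667 kN·m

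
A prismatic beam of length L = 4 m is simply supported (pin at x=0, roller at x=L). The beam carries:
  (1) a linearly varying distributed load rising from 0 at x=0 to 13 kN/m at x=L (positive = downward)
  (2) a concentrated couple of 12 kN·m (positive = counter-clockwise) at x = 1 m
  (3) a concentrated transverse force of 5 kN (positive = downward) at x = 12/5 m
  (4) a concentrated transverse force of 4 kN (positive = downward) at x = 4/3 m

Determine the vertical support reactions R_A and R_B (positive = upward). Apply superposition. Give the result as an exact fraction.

R_A = 49/3 kN, R_B = 56/3 kN

Load 1 — triangular load w₀=13 kN/m (0→w₀ over full span):
  R_A = w₀L/6 = 13·4/6 = 26/3 kN
  R_B = w₀L/3 = 13·4/3 = 52/3 kN
Load 2 — applied couple M₀=12 kN·m at a=1 m (b=L-a=3):
  R_A = M₀/L = 12/4 = 3 kN
  R_B = -M₀/L = -12/4 = -3 kN
Load 3 — point force P=5 kN at a=12/5 m (b=L-a=8/5):
  R_A = Pb/L = 5·(8/5)/4 = 2 kN
  R_B = Pa/L = 5·(12/5)/4 = 3 kN
Load 4 — point force P=4 kN at a=4/3 m (b=L-a=8/3):
  R_A = Pb/L = 4·(8/3)/4 = 8/3 kN
  R_B = Pa/L = 4·(4/3)/4 = 4/3 kN
Superposition: R_A = 49/3 kN, R_B = 56/3 kN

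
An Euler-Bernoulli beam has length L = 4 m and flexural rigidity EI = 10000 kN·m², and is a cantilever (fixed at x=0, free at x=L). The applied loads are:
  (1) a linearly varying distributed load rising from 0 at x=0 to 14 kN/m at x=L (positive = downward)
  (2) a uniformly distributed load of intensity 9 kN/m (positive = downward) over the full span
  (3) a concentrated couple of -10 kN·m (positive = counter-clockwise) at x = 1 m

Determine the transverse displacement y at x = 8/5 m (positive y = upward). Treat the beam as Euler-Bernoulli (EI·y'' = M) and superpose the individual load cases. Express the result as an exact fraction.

Load 1 — triangular load w₀=14 kN/m (0→w₀ over full span):
  y_1 = (w₀Lx³/12-w₀L²x²/6-w₀x⁵/(120L))/EI = (14·4·(8/5)³/12-14·4²·(8/5)²/6-14·(8/5)⁵/(120·4))/10000 = -224896/29296875 m
Load 2 — uniform load w=9 kN/m over full span:
  y_2 = -wx²(x²-4Lx+6L²)/(24EI) = -9·(8/5)²·((8/5)²-4·4·(8/5)+6·4²)/(24·10000) = -2736/390625 m
Load 3 — applied couple M₀=-10 kN·m at a=1 m (b=L-a=3):
  y_3 = M₀a(2x-a)/(2EI)  [x>a] = (-10)·1·(2·(8/5)-1)/(2·10000) = -11/10000 m
Superposition: y = Σ y_i = -7397161/468750000 m ≈ -0.015781 m

y(8/5) = -7397161/468750000 m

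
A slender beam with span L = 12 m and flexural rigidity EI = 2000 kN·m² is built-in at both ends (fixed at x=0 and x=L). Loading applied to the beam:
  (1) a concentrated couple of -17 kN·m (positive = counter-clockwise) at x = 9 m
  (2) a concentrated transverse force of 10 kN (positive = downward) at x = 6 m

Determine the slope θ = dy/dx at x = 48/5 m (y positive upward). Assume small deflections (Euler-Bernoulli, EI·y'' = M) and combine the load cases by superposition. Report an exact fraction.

Load 1 — applied couple M₀=-17 kN·m at a=9 m (b=L-a=3):
  θ_1 = (R_Ax²/2 - M_Ax - M₀(x-a))/EI  [x>a] with R_A=-51/32, M_A=-85/16 = ((-51/32)·(48/5)²/2 - (-85/16)·(48/5) - (-17)·((48/5)-9))/2000 = -153/25000 rad
Load 2 — point force P=10 kN at a=6 m (b=L-a=6):
  θ_2 = Pa²(L-x)(2bL-(3b+a)(L-x))/(2L³EI)  [x>a] = 10·6²·(12-(48/5))·(2·6·12-(3·6+6)·(12-(48/5)))/(2·12³·2000) = 27/2500 rad
Superposition: θ = Σ θ_i = 117/25000 rad ≈ 0.004680 rad

θ(48/5) = 117/25000 rad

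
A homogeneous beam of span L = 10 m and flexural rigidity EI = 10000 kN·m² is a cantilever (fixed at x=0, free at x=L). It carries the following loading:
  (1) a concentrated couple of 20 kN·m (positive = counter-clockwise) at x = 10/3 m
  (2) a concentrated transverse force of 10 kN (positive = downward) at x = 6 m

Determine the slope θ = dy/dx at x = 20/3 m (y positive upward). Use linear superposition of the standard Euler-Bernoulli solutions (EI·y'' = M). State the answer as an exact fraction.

Load 1 — applied couple M₀=20 kN·m at a=10/3 m (b=L-a=20/3):
  θ_1 = M₀a/EI  [x>a] = 20·(10/3)/10000 = 1/150 rad
Load 2 — point force P=10 kN at a=6 m (b=L-a=4):
  θ_2 = -Pa²/(2EI)  [x>a] = -10·6²/(2·10000) = -9/500 rad
Superposition: θ = Σ θ_i = -17/1500 rad ≈ -0.011333 rad

θ(20/3) = -17/1500 rad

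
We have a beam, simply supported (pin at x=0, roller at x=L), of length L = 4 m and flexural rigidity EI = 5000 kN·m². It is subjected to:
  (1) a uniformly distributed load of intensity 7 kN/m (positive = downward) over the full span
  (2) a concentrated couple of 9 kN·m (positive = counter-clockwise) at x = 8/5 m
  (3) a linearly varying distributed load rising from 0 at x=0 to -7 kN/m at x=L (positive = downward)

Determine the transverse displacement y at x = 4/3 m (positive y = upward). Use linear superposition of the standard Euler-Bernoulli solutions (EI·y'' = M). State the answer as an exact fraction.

Load 1 — uniform load w=7 kN/m over full span:
  y_1 = -wx(L³-2Lx²+x³)/(24EI) = -7·(4/3)·(4³-2·4·(4/3)²+(4/3)³)/(24·5000) = -616/151875 m
Load 2 — applied couple M₀=9 kN·m at a=8/5 m (b=L-a=12/5):
  y_2 = (M₀x³/(6L)+C₁x)/EI  [x≤a] with C₁=M₀(3b²-L²)/(6L)=12/25 = (9·(4/3)³/(6·4)+(12/25)·(4/3))/5000 = 43/140625 m
Load 3 — triangular load w₀=-7 kN/m (0→w₀ over full span):
  y_3 = -w₀x(7L⁴-10L²x²+3x⁴)/(360LEI) = -(-7)·(4/3)·(7·4⁴-10·4²·(4/3)²+3·(4/3)⁴)/(360·4·5000) = 896/455625 m
Superposition: y = Σ y_i = -20317/11390625 m ≈ -0.001784 m

y(4/3) = -20317/11390625 m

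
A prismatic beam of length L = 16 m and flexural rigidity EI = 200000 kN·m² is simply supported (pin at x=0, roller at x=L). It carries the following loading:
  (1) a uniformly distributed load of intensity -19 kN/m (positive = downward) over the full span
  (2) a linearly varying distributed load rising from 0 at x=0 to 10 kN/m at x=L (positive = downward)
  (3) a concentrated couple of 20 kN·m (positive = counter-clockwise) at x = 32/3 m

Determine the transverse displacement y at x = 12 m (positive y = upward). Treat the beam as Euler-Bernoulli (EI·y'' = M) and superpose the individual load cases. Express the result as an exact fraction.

y(12) = 9331/225000 m

Load 1 — uniform load w=-19 kN/m over full span:
  y_1 = -wx(L³-2Lx²+x³)/(24EI) = -(-19)·12·(16³-2·16·12²+12³)/(24·200000) = 361/6250 m
Load 2 — triangular load w₀=10 kN/m (0→w₀ over full span):
  y_2 = -w₀x(7L⁴-10L²x²+3x⁴)/(360LEI) = -10·12·(7·16⁴-10·16²·12²+3·12⁴)/(360·16·200000) = -119/7500 m
Load 3 — applied couple M₀=20 kN·m at a=32/3 m (b=L-a=16/3):
  y_3 = (M₀x³/(6L)-M₀(x-a)²/2+C₁x)/EI  [x>a] with C₁=M₀(3b²-L²)/(6L)=-320/9 = (20·12³/(6·16)-20·(12-(32/3))²/2+(-320/9)·12)/200000 = -19/45000 m
Superposition: y = Σ y_i = 9331/225000 m ≈ 0.041471 m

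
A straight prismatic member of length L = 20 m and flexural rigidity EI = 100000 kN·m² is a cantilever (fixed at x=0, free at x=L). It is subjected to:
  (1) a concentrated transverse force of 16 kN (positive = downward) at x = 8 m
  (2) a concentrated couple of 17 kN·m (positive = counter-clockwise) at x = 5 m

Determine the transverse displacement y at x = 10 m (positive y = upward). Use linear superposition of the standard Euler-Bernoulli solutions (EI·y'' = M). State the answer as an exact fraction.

Load 1 — point force P=16 kN at a=8 m (b=L-a=12):
  y_1 = -Pa²(3x-a)/(6EI)  [x>a] = -16·8²·(3·10-8)/(6·100000) = -352/9375 m
Load 2 — applied couple M₀=17 kN·m at a=5 m (b=L-a=15):
  y_2 = M₀a(2x-a)/(2EI)  [x>a] = 17·5·(2·10-5)/(2·100000) = 51/8000 m
Superposition: y = Σ y_i = -18703/600000 m ≈ -0.031172 m

y(10) = -18703/600000 m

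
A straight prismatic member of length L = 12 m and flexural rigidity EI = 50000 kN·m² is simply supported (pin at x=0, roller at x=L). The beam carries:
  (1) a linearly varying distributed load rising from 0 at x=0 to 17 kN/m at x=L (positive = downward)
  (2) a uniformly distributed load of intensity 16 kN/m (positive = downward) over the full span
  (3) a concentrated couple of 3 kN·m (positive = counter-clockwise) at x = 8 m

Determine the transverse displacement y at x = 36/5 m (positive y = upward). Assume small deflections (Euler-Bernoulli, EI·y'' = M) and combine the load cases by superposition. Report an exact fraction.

y(36/5) = -12408723/97656250 m

Load 1 — triangular load w₀=17 kN/m (0→w₀ over full span):
  y_1 = -w₀x(7L⁴-10L²x²+3x⁴)/(360LEI) = -17·(36/5)·(7·12⁴-10·12²·(36/5)²+3·(36/5)⁴)/(360·12·50000) = -2173824/48828125 m
Load 2 — uniform load w=16 kN/m over full span:
  y_2 = -wx(L³-2Lx²+x³)/(24EI) = -16·(36/5)·(12³-2·12·(36/5)²+(36/5)³)/(24·50000) = -160704/1953125 m
Load 3 — applied couple M₀=3 kN·m at a=8 m (b=L-a=4):
  y_3 = (M₀x³/(6L)+C₁x)/EI  [x≤a] with C₁=M₀(3b²-L²)/(6L)=-4 = (3·(36/5)³/(6·12)+(-4)·(36/5))/50000 = -207/781250 m
Superposition: y = Σ y_i = -12408723/97656250 m ≈ -0.127065 m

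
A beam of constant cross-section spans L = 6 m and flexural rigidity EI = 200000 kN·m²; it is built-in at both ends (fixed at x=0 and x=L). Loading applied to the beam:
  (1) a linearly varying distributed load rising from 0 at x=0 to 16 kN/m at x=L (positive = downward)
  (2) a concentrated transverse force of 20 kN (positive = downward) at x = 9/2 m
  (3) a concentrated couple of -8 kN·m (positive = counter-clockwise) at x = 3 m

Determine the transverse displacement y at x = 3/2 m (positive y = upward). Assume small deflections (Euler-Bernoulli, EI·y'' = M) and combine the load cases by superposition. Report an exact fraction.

y(3/2) = -10953/128000000 m

Load 1 — triangular load w₀=16 kN/m (0→w₀ over full span):
  y_1 = -w₀x²(L-x)²(x+2L)/(120LEI) = -16·(3/2)²·(6-(3/2))²·((3/2)+2·6)/(120·6·200000) = -2187/32000000 m
Load 2 — point force P=20 kN at a=9/2 m (b=L-a=3/2):
  y_2 = -Pb²x²(3aL-(3a+b)x)/(6L³EI)  [x≤a] = -20·(3/2)²·(3/2)²·(3·(9/2)·6-(3·(9/2)+(3/2))·(3/2))/(6·6³·200000) = -117/5120000 m
Load 3 — applied couple M₀=-8 kN·m at a=3 m (b=L-a=3):
  y_3 = (R_Ax³/6 - M_Ax²/2)/EI  [x≤a] with R_A=-2, M_A=-2 = ((-2)·(3/2)³/6 - (-2)·(3/2)²/2)/200000 = 9/1600000 m
Superposition: y = Σ y_i = -10953/128000000 m ≈ -0.000086 m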